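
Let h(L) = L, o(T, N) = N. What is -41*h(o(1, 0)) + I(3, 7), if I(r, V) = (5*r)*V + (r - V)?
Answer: 101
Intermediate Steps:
I(r, V) = r - V + 5*V*r (I(r, V) = 5*V*r + (r - V) = r - V + 5*V*r)
-41*h(o(1, 0)) + I(3, 7) = -41*0 + (3 - 1*7 + 5*7*3) = 0 + (3 - 7 + 105) = 0 + 101 = 101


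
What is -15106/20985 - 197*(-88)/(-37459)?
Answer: -929651614/786077115 ≈ -1.1826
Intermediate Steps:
-15106/20985 - 197*(-88)/(-37459) = -15106*1/20985 + 17336*(-1/37459) = -15106/20985 - 17336/37459 = -929651614/786077115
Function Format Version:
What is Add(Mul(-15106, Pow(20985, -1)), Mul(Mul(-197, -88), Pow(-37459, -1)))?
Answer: Rational(-929651614, 786077115) ≈ -1.1826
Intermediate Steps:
Add(Mul(-15106, Pow(20985, -1)), Mul(Mul(-197, -88), Pow(-37459, -1))) = Add(Mul(-15106, Rational(1, 20985)), Mul(17336, Rational(-1, 37459))) = Add(Rational(-15106, 20985), Rational(-17336, 37459)) = Rational(-929651614, 786077115)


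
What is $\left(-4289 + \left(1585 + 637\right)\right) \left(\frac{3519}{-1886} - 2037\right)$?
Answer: $\frac{345575529}{82} \approx 4.2143 \cdot 10^{6}$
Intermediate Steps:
$\left(-4289 + \left(1585 + 637\right)\right) \left(\frac{3519}{-1886} - 2037\right) = \left(-4289 + 2222\right) \left(3519 \left(- \frac{1}{1886}\right) - 2037\right) = - 2067 \left(- \frac{153}{82} - 2037\right) = \left(-2067\right) \left(- \frac{167187}{82}\right) = \frac{345575529}{82}$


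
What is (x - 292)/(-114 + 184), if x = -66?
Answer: -179/35 ≈ -5.1143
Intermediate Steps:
(x - 292)/(-114 + 184) = (-66 - 292)/(-114 + 184) = -358/70 = -358*1/70 = -179/35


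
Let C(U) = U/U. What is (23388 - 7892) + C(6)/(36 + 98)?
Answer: 2076465/134 ≈ 15496.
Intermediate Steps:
C(U) = 1
(23388 - 7892) + C(6)/(36 + 98) = (23388 - 7892) + 1/(36 + 98) = 15496 + 1/134 = 2076465/134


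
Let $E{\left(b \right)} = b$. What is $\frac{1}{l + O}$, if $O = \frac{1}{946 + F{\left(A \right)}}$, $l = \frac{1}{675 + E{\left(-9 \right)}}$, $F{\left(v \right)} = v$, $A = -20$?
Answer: $\frac{154179}{398} \approx 387.38$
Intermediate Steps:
$l = \frac{1}{666}$ ($l = \frac{1}{675 - 9} = \frac{1}{666} \approx 0.0015015$)
$O = \frac{1}{926}$ ($O = \frac{1}{946 - 20} = \frac{1}{926} \approx 0.0010799$)
$\frac{1}{l + O} = \frac{1}{\frac{1}{666} + \frac{1}{926}} = \frac{1}{\frac{398}{154179}} = \frac{154179}{398}$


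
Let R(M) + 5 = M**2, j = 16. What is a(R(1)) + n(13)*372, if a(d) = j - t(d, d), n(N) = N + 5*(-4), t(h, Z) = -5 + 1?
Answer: -2584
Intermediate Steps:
R(M) = -5 + M**2
t(h, Z) = -4
n(N) = -20 + N (n(N) = N - 20 = -20 + N)
a(d) = 20 (a(d) = 16 - 1*(-4) = 16 + 4 = 20)
a(R(1)) + n(13)*372 = 20 + (-20 + 13)*372 = 20 - 7*372 = 20 - 2604 = -2584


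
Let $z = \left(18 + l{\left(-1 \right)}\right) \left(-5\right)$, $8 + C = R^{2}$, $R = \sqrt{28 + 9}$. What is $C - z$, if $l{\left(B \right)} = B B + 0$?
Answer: $124$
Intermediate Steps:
$R = \sqrt{37} \approx 6.0828$
$l{\left(B \right)} = B^{2}$ ($l{\left(B \right)} = B^{2} + 0 = B^{2}$)
$C = 29$ ($C = -8 + \left(\sqrt{37}\right)^{2} = -8 + 37 = 29$)
$z = -95$ ($z = \left(18 + \left(-1\right)^{2}\right) \left(-5\right) = \left(18 + 1\right) \left(-5\right) = 19 \left(-5\right) = -95$)
$C - z = 29 - -95 = 29 + 95 = 124$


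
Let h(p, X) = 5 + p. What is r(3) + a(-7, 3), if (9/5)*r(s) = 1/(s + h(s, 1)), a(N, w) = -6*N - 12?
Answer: 2975/99 ≈ 30.051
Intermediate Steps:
a(N, w) = -12 - 6*N
r(s) = 5/(9*(5 + 2*s)) (r(s) = 5/(9*(s + (5 + s))) = 5/(9*(5 + 2*s)))
r(3) + a(-7, 3) = 5/(9*(5 + 2*3)) + (-12 - 6*(-7)) = 5/(9*(5 + 6)) + (-12 + 42) = (5/9)/11 + 30 = (5/9)*(1/11) + 30 = 5/99 + 30 = 2975/99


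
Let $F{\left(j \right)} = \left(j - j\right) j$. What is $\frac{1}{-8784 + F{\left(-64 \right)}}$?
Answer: $- \frac{1}{8784} \approx -0.00011384$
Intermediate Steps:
$F{\left(j \right)} = 0$ ($F{\left(j \right)} = 0 j = 0$)
$\frac{1}{-8784 + F{\left(-64 \right)}} = \frac{1}{-8784 + 0} = \frac{1}{-8784} = - \frac{1}{8784}$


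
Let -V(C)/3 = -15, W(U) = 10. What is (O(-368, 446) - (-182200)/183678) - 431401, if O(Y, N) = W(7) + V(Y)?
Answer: -39614294194/91839 ≈ -4.3135e+5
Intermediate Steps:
V(C) = 45 (V(C) = -3*(-15) = 45)
O(Y, N) = 55 (O(Y, N) = 10 + 45 = 55)
(O(-368, 446) - (-182200)/183678) - 431401 = (55 - (-182200)/183678) - 431401 = (55 - 1*(-91100/91839)) - 431401 = (55 + 91100/91839) - 431401 = 5142245/91839 - 431401 = -39614294194/91839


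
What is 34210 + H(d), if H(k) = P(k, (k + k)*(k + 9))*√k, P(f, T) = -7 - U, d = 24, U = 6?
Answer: 34210 - 26*√6 ≈ 34146.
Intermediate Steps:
P(f, T) = -13 (P(f, T) = -7 - 1*6 = -7 - 6 = -13)
H(k) = -13*√k
34210 + H(d) = 34210 - 26*√6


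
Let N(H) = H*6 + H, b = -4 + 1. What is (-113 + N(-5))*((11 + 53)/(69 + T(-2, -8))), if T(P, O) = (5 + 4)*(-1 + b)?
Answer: -9472/33 ≈ -287.03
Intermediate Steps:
b = -3
T(P, O) = -36 (T(P, O) = (5 + 4)*(-1 - 3) = 9*(-4) = -36)
N(H) = 7*H (N(H) = 6*H + H = 7*H)
(-113 + N(-5))*((11 + 53)/(69 + T(-2, -8))) = (-113 + 7*(-5))*((11 + 53)/(69 - 36)) = (-113 - 35)*(64/33) = -9472/33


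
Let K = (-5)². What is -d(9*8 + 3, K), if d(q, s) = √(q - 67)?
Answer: -2*√2 ≈ -2.8284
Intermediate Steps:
K = 25
d(q, s) = √(-67 + q)
-d(9*8 + 3, K) = -√(-67 + (9*8 + 3)) = -√(-67 + (72 + 3)) = -√(-67 + 75) = -√8 = -2*√2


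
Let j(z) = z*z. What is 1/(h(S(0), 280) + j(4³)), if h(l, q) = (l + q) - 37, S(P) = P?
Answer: 1/4339 ≈ 0.00023047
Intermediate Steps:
h(l, q) = -37 + l + q
j(z) = z²
1/(h(S(0), 280) + j(4³)) = 1/((-37 + 0 + 280) + (4³)²) = 1/(243 + 64²) = 1/(243 + 4096) = 1/4339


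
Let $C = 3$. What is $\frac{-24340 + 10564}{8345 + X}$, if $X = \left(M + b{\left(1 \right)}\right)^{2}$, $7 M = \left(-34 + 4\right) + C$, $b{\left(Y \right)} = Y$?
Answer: $- \frac{225008}{136435} \approx -1.6492$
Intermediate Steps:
$M = - \frac{27}{7}$ ($M = \frac{\left(-34 + 4\right) + 3}{7} = \frac{-30 + 3}{7} = \frac{1}{7} \left(-27\right) = - \frac{27}{7} \approx -3.8571$)
$X = \frac{400}{49}$ ($X = \left(- \frac{27}{7} + 1\right)^{2} = \left(- \frac{20}{7}\right)^{2} = \frac{400}{49} \approx 8.1633$)
$\frac{-24340 + 10564}{8345 + X} = \frac{-24340 + 10564}{8345 + \frac{400}{49}} = - \frac{13776}{\frac{409305}{49}} = \left(-13776\right) \frac{49}{409305} = - \frac{225008}{136435}$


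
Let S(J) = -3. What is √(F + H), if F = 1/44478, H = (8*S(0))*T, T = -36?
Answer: √189916083406/14826 ≈ 29.394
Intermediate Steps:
H = 864 (H = (8*(-3))*(-36) = -24*(-36) = 864)
F = 1/44478 ≈ 2.2483e-5
√(F + H) = √(1/44478 + 864) = √(38428993/44478) = √189916083406/14826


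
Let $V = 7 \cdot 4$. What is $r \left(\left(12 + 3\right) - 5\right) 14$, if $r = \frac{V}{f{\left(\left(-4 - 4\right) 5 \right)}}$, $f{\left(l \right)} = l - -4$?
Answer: $- \frac{980}{9} \approx -108.89$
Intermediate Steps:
$V = 28$
$f{\left(l \right)} = 4 + l$ ($f{\left(l \right)} = l + 4 = 4 + l$)
$r = - \frac{7}{9}$ ($r = \frac{28}{4 + \left(-4 - 4\right) 5} = \frac{28}{4 - 40} = \frac{28}{-36} = 28 \left(- \frac{1}{36}\right) = - \frac{7}{9} \approx -0.77778$)
$r \left(\left(12 + 3\right) - 5\right) 14 = - \frac{7 \left(\left(12 + 3\right) - 5\right)}{9} \cdot 14 = - \frac{7 \left(15 - 5\right)}{9} \cdot 14 = \left(- \frac{7}{9}\right) 10 \cdot 14 = \left(- \frac{70}{9}\right) 14 = - \frac{980}{9}$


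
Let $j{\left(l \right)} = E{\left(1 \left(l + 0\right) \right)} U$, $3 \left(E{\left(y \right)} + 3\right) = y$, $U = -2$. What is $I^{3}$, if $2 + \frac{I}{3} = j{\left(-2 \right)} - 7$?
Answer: $-125$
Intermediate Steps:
$E{\left(y \right)} = -3 + \frac{y}{3}$
$j{\left(l \right)} = 6 - \frac{2 l}{3}$ ($j{\left(l \right)} = \left(-3 + \frac{1 \left(l + 0\right)}{3}\right) \left(-2\right) = \left(-3 + \frac{1 l}{3}\right) \left(-2\right) = \left(-3 + \frac{l}{3}\right) \left(-2\right) = 6 - \frac{2 l}{3}$)
$I = -5$ ($I = -6 + 3 \left(\left(6 - - \frac{4}{3}\right) - 7\right) = -6 + 3 \left(\left(6 + \frac{4}{3}\right) - 7\right) = -6 + 3 \left(\frac{22}{3} - 7\right) = -6 + 3 \cdot \frac{1}{3} = -6 + 1 = -5$)
$I^{3} = \left(-5\right)^{3} = -125$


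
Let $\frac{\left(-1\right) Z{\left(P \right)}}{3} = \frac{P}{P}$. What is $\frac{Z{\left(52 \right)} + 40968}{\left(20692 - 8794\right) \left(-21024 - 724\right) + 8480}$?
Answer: $- \frac{40965}{258749224} \approx -0.00015832$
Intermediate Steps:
$Z{\left(P \right)} = -3$ ($Z{\left(P \right)} = - 3 \frac{P}{P} = \left(-3\right) 1 = -3$)
$\frac{Z{\left(52 \right)} + 40968}{\left(20692 - 8794\right) \left(-21024 - 724\right) + 8480} = \frac{-3 + 40968}{\left(20692 - 8794\right) \left(-21024 - 724\right) + 8480} = \frac{40965}{11898 \left(-21748\right) + 8480} = \frac{40965}{-258757704 + 8480} = \frac{40965}{-258749224} = 40965 \left(- \frac{1}{258749224}\right) = - \frac{40965}{258749224}$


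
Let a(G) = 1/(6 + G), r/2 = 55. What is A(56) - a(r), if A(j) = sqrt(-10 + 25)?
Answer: -1/116 + sqrt(15) ≈ 3.8644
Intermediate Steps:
r = 110 (r = 2*55 = 110)
A(j) = sqrt(15)
A(56) - a(r) = sqrt(15) - 1/(6 + 110) = sqrt(15) - 1/116 = -1/116 + sqrt(15)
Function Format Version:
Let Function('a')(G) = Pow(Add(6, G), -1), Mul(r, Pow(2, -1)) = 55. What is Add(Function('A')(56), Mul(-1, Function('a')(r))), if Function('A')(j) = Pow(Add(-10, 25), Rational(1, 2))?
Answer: Add(Rational(-1, 116), Pow(15, Rational(1, 2))) ≈ 3.8644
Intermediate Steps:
r = 110 (r = Mul(2, 55) = 110)
Function('A')(j) = Pow(15, Rational(1, 2))
Add(Function('A')(56), Mul(-1, Function('a')(r))) = Add(Pow(15, Rational(1, 2)), Mul(-1, Pow(Add(6, 110), -1))) = Add(Pow(15, Rational(1, 2)), Mul(-1, Pow(116, -1))) = Add(Pow(15, Rational(1, 2)), Mul(-1, Rational(1, 116))) = Add(Pow(15, Rational(1, 2)), Rational(-1, 116)) = Add(Rational(-1, 116), Pow(15, Rational(1, 2)))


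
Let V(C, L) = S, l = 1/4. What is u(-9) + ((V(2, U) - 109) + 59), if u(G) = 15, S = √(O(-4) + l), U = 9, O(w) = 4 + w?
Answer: -69/2 ≈ -34.500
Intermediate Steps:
l = ¼ ≈ 0.25000
S = ½ (S = √((4 - 4) + ¼) = √(0 + ¼) = √(¼) = ½ ≈ 0.50000)
V(C, L) = ½
u(-9) + ((V(2, U) - 109) + 59) = 15 + ((½ - 109) + 59) = 15 + (-217/2 + 59) = 15 - 99/2 = -69/2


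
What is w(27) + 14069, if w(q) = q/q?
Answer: 14070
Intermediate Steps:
w(q) = 1
w(27) + 14069 = 1 + 14069 = 14070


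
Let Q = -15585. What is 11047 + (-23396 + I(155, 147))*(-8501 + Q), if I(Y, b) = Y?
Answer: 559793773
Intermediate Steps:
11047 + (-23396 + I(155, 147))*(-8501 + Q) = 11047 + (-23396 + 155)*(-8501 - 15585) = 11047 - 23241*(-24086) = 11047 + 559782726 = 559793773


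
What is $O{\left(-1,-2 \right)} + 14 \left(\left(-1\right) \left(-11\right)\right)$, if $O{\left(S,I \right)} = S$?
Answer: $153$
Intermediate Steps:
$O{\left(-1,-2 \right)} + 14 \left(\left(-1\right) \left(-11\right)\right) = -1 + 14 \left(\left(-1\right) \left(-11\right)\right) = -1 + 14 \cdot 11 = -1 + 154 = 153$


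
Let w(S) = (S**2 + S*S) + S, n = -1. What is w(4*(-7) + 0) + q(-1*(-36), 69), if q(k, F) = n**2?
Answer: 1541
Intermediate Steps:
w(S) = S + 2*S**2 (w(S) = (S**2 + S**2) + S = 2*S**2 + S = S + 2*S**2)
q(k, F) = 1 (q(k, F) = (-1)**2 = 1)
w(4*(-7) + 0) + q(-1*(-36), 69) = (4*(-7) + 0)*(1 + 2*(4*(-7) + 0)) + 1 = (-28 + 0)*(1 + 2*(-28 + 0)) + 1 = -28*(1 + 2*(-28)) + 1 = -28*(1 - 56) + 1 = -28*(-55) + 1 = 1540 + 1 = 1541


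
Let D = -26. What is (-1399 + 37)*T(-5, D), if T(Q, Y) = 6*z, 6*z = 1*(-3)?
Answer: 4086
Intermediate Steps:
z = -1/2 (z = (1*(-3))/6 = (1/6)*(-3) = -1/2 ≈ -0.50000)
T(Q, Y) = -3 (T(Q, Y) = 6*(-1/2) = -3)
(-1399 + 37)*T(-5, D) = (-1399 + 37)*(-3) = -1362*(-3) = 4086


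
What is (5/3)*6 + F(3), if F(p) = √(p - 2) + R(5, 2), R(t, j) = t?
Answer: 16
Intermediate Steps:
F(p) = 5 + √(-2 + p) (F(p) = √(p - 2) + 5 = √(-2 + p) + 5 = 5 + √(-2 + p))
(5/3)*6 + F(3) = (5/3)*6 + (5 + √(-2 + 3)) = (5*(⅓))*6 + (5 + √1) = (5/3)*6 + (5 + 1) = 10 + 6 = 16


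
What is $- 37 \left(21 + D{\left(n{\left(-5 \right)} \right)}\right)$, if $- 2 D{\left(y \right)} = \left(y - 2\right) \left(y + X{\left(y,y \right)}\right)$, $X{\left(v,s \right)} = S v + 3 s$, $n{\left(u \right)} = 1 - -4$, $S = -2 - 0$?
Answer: $-222$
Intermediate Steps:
$S = -2$ ($S = -2 + 0 = -2$)
$n{\left(u \right)} = 5$ ($n{\left(u \right)} = 1 + 4 = 5$)
$X{\left(v,s \right)} = - 2 v + 3 s$
$D{\left(y \right)} = - y \left(-2 + y\right)$ ($D{\left(y \right)} = - \frac{\left(y - 2\right) \left(y + \left(- 2 y + 3 y\right)\right)}{2} = - \frac{\left(-2 + y\right) \left(y + y\right)}{2} = - \frac{\left(-2 + y\right) 2 y}{2} = - \frac{2 y \left(-2 + y\right)}{2} = - y \left(-2 + y\right)$)
$- 37 \left(21 + D{\left(n{\left(-5 \right)} \right)}\right) = - 37 \left(21 + 5 \left(2 - 5\right)\right) = - 37 \left(21 + 5 \left(-3\right)\right) = - 37 \left(21 - 15\right) = \left(-37\right) 6 = -222$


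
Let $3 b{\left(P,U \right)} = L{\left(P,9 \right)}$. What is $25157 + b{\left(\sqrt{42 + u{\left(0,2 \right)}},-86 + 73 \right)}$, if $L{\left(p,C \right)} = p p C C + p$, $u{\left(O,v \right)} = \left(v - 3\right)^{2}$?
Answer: $26318 + \frac{\sqrt{43}}{3} \approx 26320.0$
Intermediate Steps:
$u{\left(O,v \right)} = \left(-3 + v\right)^{2}$
$L{\left(p,C \right)} = p + C^{2} p^{2}$ ($L{\left(p,C \right)} = p^{2} C C + p = C p^{2} C + p = C^{2} p^{2} + p = p + C^{2} p^{2}$)
$b{\left(P,U \right)} = \frac{P \left(1 + 81 P\right)}{3}$ ($b{\left(P,U \right)} = \frac{P \left(1 + P 9^{2}\right)}{3} = \frac{P \left(1 + P 81\right)}{3} = \frac{P \left(1 + 81 P\right)}{3}$)
$25157 + b{\left(\sqrt{42 + u{\left(0,2 \right)}},-86 + 73 \right)} = 25157 + \frac{\sqrt{42 + \left(-3 + 2\right)^{2}} \left(1 + 81 \sqrt{42 + \left(-3 + 2\right)^{2}}\right)}{3} = 25157 + \frac{\sqrt{42 + \left(-1\right)^{2}} \left(1 + 81 \sqrt{42 + \left(-1\right)^{2}}\right)}{3} = 25157 + \frac{\sqrt{42 + 1} \left(1 + 81 \sqrt{42 + 1}\right)}{3} = 25157 + \frac{\sqrt{43} \left(1 + 81 \sqrt{43}\right)}{3}$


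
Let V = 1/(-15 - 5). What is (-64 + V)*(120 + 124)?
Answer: -78141/5 ≈ -15628.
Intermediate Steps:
V = -1/20 (V = 1/(-20) = -1/20 ≈ -0.050000)
(-64 + V)*(120 + 124) = (-64 - 1/20)*(120 + 124) = -1281/20*244 = -78141/5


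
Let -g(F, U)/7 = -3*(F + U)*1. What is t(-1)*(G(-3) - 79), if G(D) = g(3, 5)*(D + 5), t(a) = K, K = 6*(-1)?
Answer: -1542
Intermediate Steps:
g(F, U) = 21*F + 21*U (g(F, U) = -7*(-3*(F + U)) = -7*(-3*F - 3*U) = 21*F + 21*U)
K = -6
t(a) = -6
G(D) = 840 + 168*D (G(D) = (21*3 + 21*5)*(D + 5) = (63 + 105)*(5 + D) = 168*(5 + D) = 840 + 168*D)
t(-1)*(G(-3) - 79) = -6*((840 + 168*(-3)) - 79) = -6*((840 - 504) - 79) = -6*(336 - 79) = -6*257 = -1542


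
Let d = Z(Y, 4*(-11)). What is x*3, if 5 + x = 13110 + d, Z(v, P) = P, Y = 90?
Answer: 39183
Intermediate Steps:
d = -44 (d = 4*(-11) = -44)
x = 13061 (x = -5 + (13110 - 44) = -5 + 13066 = 13061)
x*3 = 13061*3 = 39183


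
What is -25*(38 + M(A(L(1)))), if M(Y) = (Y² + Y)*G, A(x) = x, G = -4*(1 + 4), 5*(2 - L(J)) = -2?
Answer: 3130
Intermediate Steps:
L(J) = 12/5 (L(J) = 2 - ⅕*(-2) = 2 + ⅖ = 12/5)
G = -20 (G = -4*5 = -20)
M(Y) = -20*Y - 20*Y² (M(Y) = (Y² + Y)*(-20) = (Y + Y²)*(-20) = -20*Y - 20*Y²)
-25*(38 + M(A(L(1)))) = -25*(38 - 20*12/5*(1 + 12/5)) = -25*(38 - 20*12/5*17/5) = -25*(38 - 816/5) = -25*(-626/5) = 3130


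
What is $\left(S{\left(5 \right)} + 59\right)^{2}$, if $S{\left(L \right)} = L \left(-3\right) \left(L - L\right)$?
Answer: $3481$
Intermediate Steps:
$S{\left(L \right)} = 0$ ($S{\left(L \right)} = - 3 L 0 = 0$)
$\left(S{\left(5 \right)} + 59\right)^{2} = \left(0 + 59\right)^{2} = 59^{2} = 3481$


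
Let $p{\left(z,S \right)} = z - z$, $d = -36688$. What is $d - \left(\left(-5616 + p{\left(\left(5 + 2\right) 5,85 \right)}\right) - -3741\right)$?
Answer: $-34813$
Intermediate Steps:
$p{\left(z,S \right)} = 0$
$d - \left(\left(-5616 + p{\left(\left(5 + 2\right) 5,85 \right)}\right) - -3741\right) = -36688 - \left(\left(-5616 + 0\right) - -3741\right) = -36688 - \left(-5616 + 3741\right) = -36688 - -1875 = -36688 + 1875 = -34813$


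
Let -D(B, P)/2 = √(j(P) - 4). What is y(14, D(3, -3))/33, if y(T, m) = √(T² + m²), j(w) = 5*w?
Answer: 2*√30/33 ≈ 0.33195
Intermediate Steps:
D(B, P) = -2*√(-4 + 5*P) (D(B, P) = -2*√(5*P - 4) = -2*√(-4 + 5*P))
y(14, D(3, -3))/33 = √(14² + (-2*√(-4 + 5*(-3)))²)/33 = √(196 + (-2*√(-4 - 15))²)/33 = √(196 + (-2*I*√19)²)/33 = √(196 - 76)/33 = √120/33 = (2*√30)/33 = 2*√30/33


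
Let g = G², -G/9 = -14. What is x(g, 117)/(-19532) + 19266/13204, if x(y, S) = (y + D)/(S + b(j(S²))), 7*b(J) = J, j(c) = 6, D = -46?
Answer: 3862340777/2659599195 ≈ 1.4522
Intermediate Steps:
G = 126 (G = -9*(-14) = 126)
b(J) = J/7
g = 15876 (g = 126² = 15876)
x(y, S) = (-46 + y)/(6/7 + S) (x(y, S) = (y - 46)/(S + (⅐)*6) = (-46 + y)/(S + 6/7) = (-46 + y)/(6/7 + S))
x(g, 117)/(-19532) + 19266/13204 = (7*(-46 + 15876)/(6 + 7*117))/(-19532) + 19266/13204 = (7*15830/(6 + 819))*(-1/19532) + 19266*(1/13204) = (7*15830/825)*(-1/19532) + 9633/6602 = (7*(1/825)*15830)*(-1/19532) + 9633/6602 = (22162/165)*(-1/19532) + 9633/6602 = -11081/1611390 + 9633/6602 = 3862340777/2659599195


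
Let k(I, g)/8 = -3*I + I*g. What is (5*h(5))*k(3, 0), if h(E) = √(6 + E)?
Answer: -360*√11 ≈ -1194.0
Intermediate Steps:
k(I, g) = -24*I + 8*I*g (k(I, g) = 8*(-3*I + I*g) = -24*I + 8*I*g)
(5*h(5))*k(3, 0) = (5*√(6 + 5))*(8*3*(-3 + 0)) = (5*√11)*(8*3*(-3)) = (5*√11)*(-72) = -360*√11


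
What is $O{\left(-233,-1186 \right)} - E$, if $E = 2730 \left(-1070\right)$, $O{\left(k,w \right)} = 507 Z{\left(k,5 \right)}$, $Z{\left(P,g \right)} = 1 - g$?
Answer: $2919072$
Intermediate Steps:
$O{\left(k,w \right)} = -2028$ ($O{\left(k,w \right)} = 507 \left(1 - 5\right) = 507 \left(-4\right) = -2028$)
$E = -2921100$
$O{\left(-233,-1186 \right)} - E = -2028 - -2921100 = -2028 + 2921100 = 2919072$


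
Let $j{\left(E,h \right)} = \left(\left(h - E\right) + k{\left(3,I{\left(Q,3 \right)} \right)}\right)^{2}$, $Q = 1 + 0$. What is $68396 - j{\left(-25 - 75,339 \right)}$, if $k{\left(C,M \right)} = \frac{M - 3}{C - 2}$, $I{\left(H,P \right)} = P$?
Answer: $-124325$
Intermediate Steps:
$Q = 1$
$k{\left(C,M \right)} = \frac{-3 + M}{-2 + C}$
$j{\left(E,h \right)} = \left(h - E\right)^{2}$ ($j{\left(E,h \right)} = \left(\left(h - E\right) + \frac{-3 + 3}{-2 + 3}\right)^{2} = \left(\left(h - E\right) + 1^{-1} \cdot 0\right)^{2} = \left(\left(h - E\right) + 1 \cdot 0\right)^{2} = \left(\left(h - E\right) + 0\right)^{2} = \left(h - E\right)^{2}$)
$68396 - j{\left(-25 - 75,339 \right)} = 68396 - \left(339 - \left(-25 - 75\right)\right)^{2} = 68396 - \left(339 - -100\right)^{2} = 68396 - \left(339 + 100\right)^{2} = 68396 - 439^{2} = 68396 - 192721 = -124325$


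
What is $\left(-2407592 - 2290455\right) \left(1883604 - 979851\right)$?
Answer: $-4245874070391$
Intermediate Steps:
$\left(-2407592 - 2290455\right) \left(1883604 - 979851\right) = \left(-2407592 - 2290455\right) 903753 = \left(-4698047\right) 903753 = -4245874070391$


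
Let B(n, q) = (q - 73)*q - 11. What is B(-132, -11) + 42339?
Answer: 43252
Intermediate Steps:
B(n, q) = -11 + q*(-73 + q) (B(n, q) = (-73 + q)*q - 11 = q*(-73 + q) - 11 = -11 + q*(-73 + q))
B(-132, -11) + 42339 = (-11 + (-11)² - 73*(-11)) + 42339 = (-11 + 121 + 803) + 42339 = 913 + 42339 = 43252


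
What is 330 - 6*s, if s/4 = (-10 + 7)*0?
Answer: 330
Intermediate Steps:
s = 0 (s = 4*((-10 + 7)*0) = 4*(-3*0) = 4*0 = 0)
330 - 6*s = 330 - 6*0 = 330 + 0 = 330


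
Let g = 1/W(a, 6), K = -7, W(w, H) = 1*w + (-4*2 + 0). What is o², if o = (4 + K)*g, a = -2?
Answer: 9/100 ≈ 0.090000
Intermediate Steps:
W(w, H) = -8 + w (W(w, H) = w + (-8 + 0) = w - 8 = -8 + w)
g = -⅒ (g = 1/(-8 - 2) = 1/(-10) = -⅒ ≈ -0.10000)
o = 3/10 (o = (4 - 7)*(-⅒) = -3*(-⅒) = 3/10 ≈ 0.30000)
o² = (3/10)² = 9/100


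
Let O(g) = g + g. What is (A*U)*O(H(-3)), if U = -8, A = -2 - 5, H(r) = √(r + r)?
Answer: 112*I*√6 ≈ 274.34*I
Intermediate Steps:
H(r) = √2*√r (H(r) = √(2*r) = √2*√r)
O(g) = 2*g
A = -7
(A*U)*O(H(-3)) = (-7*(-8))*(2*(√2*√(-3))) = 56*(2*(√2*(I*√3))) = 56*(2*(I*√6)) = 56*(2*I*√6) = 112*I*√6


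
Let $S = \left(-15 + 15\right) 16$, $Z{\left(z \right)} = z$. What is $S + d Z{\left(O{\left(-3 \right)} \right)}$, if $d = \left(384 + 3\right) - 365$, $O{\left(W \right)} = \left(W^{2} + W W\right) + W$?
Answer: $330$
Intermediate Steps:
$O{\left(W \right)} = W + 2 W^{2}$ ($O{\left(W \right)} = \left(W^{2} + W^{2}\right) + W = 2 W^{2} + W = W + 2 W^{2}$)
$S = 0$ ($S = 0 \cdot 16 = 0$)
$d = 22$ ($d = 387 - 365 = 22$)
$S + d Z{\left(O{\left(-3 \right)} \right)} = 0 + 22 \left(- 3 \left(1 + 2 \left(-3\right)\right)\right) = 0 + 22 \left(- 3 \left(1 - 6\right)\right) = 0 + 22 \left(\left(-3\right) \left(-5\right)\right) = 0 + 22 \cdot 15 = 0 + 330 = 330$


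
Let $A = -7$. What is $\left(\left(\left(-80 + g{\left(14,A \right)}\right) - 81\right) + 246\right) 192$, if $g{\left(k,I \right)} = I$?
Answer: $14976$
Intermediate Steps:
$\left(\left(\left(-80 + g{\left(14,A \right)}\right) - 81\right) + 246\right) 192 = \left(\left(\left(-80 - 7\right) - 81\right) + 246\right) 192 = \left(\left(-87 - 81\right) + 246\right) 192 = \left(-168 + 246\right) 192 = 78 \cdot 192 = 14976$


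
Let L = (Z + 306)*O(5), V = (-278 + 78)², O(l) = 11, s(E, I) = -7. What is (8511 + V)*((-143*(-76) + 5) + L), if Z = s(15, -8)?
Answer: 687012782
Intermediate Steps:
V = 40000 (V = (-200)² = 40000)
Z = -7
L = 3289 (L = (-7 + 306)*11 = 299*11 = 3289)
(8511 + V)*((-143*(-76) + 5) + L) = (8511 + 40000)*((-143*(-76) + 5) + 3289) = 48511*((10868 + 5) + 3289) = 48511*(10873 + 3289) = 48511*14162 = 687012782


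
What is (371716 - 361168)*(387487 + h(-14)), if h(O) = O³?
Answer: 4058269164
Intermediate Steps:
(371716 - 361168)*(387487 + h(-14)) = (371716 - 361168)*(387487 + (-14)³) = 10548*(387487 - 2744) = 10548*384743 = 4058269164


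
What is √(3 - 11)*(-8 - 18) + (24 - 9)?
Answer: 15 - 52*I*√2 ≈ 15.0 - 73.539*I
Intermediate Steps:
√(3 - 11)*(-8 - 18) + (24 - 9) = √(-8)*(-26) + 15 = (2*I*√2)*(-26) + 15 = -52*I*√2 + 15 = 15 - 52*I*√2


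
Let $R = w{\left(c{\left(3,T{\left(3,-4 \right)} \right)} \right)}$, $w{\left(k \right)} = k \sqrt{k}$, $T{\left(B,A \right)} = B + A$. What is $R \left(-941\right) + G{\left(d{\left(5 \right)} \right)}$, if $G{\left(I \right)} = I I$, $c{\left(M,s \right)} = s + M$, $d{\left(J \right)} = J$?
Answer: $25 - 1882 \sqrt{2} \approx -2636.6$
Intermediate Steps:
$T{\left(B,A \right)} = A + B$
$c{\left(M,s \right)} = M + s$
$w{\left(k \right)} = k^{\frac{3}{2}}$
$G{\left(I \right)} = I^{2}$
$R = 2 \sqrt{2}$ ($R = \left(3 + \left(-4 + 3\right)\right)^{\frac{3}{2}} = \left(3 - 1\right)^{\frac{3}{2}} = 2^{\frac{3}{2}} = 2 \sqrt{2} \approx 2.8284$)
$R \left(-941\right) + G{\left(d{\left(5 \right)} \right)} = 2 \sqrt{2} \left(-941\right) + 5^{2} = - 1882 \sqrt{2} + 25 = 25 - 1882 \sqrt{2}$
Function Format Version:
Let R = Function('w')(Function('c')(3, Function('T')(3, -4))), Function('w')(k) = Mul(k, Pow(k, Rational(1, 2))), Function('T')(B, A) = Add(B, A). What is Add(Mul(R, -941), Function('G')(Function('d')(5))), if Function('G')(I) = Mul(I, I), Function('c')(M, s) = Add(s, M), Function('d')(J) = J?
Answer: Add(25, Mul(-1882, Pow(2, Rational(1, 2)))) ≈ -2636.6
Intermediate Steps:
Function('T')(B, A) = Add(A, B)
Function('c')(M, s) = Add(M, s)
Function('w')(k) = Pow(k, Rational(3, 2))
Function('G')(I) = Pow(I, 2)
R = Mul(2, Pow(2, Rational(1, 2))) (R = Pow(Add(3, Add(-4, 3)), Rational(3, 2)) = Pow(Add(3, -1), Rational(3, 2)) = Pow(2, Rational(3, 2)) = Mul(2, Pow(2, Rational(1, 2))) ≈ 2.8284)
Add(Mul(R, -941), Function('G')(Function('d')(5))) = Add(Mul(Mul(2, Pow(2, Rational(1, 2))), -941), Pow(5, 2)) = Add(Mul(-1882, Pow(2, Rational(1, 2))), 25) = Add(25, Mul(-1882, Pow(2, Rational(1, 2))))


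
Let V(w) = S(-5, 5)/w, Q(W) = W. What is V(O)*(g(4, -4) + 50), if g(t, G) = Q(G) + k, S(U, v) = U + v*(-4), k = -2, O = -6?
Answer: 550/3 ≈ 183.33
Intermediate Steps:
S(U, v) = U - 4*v
V(w) = -25/w (V(w) = (-5 - 4*5)/w = (-5 - 20)/w = -25/w)
g(t, G) = -2 + G (g(t, G) = G - 2 = -2 + G)
V(O)*(g(4, -4) + 50) = (-25/(-6))*((-2 - 4) + 50) = (-25*(-1/6))*(-6 + 50) = (25/6)*44 = 550/3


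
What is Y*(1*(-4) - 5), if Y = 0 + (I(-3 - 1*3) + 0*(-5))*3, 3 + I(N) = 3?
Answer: 0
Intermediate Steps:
I(N) = 0 (I(N) = -3 + 3 = 0)
Y = 0 (Y = 0 + (0 + 0*(-5))*3 = 0 + (0 + 0)*3 = 0 + 0*3 = 0 + 0 = 0)
Y*(1*(-4) - 5) = 0*(1*(-4) - 5) = 0*(-4 - 5) = 0*(-9) = 0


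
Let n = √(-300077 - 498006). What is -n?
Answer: -I*√798083 ≈ -893.35*I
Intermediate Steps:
n = I*√798083 (n = √(-798083) = I*√798083 ≈ 893.35*I)
-n = -I*√798083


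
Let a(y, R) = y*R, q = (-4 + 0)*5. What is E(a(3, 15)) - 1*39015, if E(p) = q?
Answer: -39035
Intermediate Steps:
q = -20 (q = -4*5 = -20)
a(y, R) = R*y
E(p) = -20
E(a(3, 15)) - 1*39015 = -20 - 1*39015 = -20 - 39015 = -39035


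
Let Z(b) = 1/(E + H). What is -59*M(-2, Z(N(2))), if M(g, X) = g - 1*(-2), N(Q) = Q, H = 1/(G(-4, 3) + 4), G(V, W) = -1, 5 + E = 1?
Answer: 0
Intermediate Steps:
E = -4 (E = -5 + 1 = -4)
H = ⅓ (H = 1/(-1 + 4) = 1/3 = ⅓ ≈ 0.33333)
Z(b) = -3/11 (Z(b) = 1/(-4 + ⅓) = 1/(-11/3) = -3/11)
M(g, X) = 2 + g (M(g, X) = g + 2 = 2 + g)
-59*M(-2, Z(N(2))) = -59*(2 - 2) = -59*0 = 0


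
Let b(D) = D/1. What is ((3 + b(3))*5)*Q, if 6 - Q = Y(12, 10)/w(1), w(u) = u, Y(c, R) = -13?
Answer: 570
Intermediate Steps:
b(D) = D (b(D) = D*1 = D)
Q = 19 (Q = 6 - (-13)/1 = 6 - (-13) = 6 - 1*(-13) = 6 + 13 = 19)
((3 + b(3))*5)*Q = ((3 + 3)*5)*19 = (6*5)*19 = 30*19 = 570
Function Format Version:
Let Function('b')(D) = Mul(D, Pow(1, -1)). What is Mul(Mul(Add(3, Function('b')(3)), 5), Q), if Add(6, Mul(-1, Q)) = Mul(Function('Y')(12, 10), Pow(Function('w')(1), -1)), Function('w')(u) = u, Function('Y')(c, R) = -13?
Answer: 570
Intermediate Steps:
Function('b')(D) = D (Function('b')(D) = Mul(D, 1) = D)
Q = 19 (Q = Add(6, Mul(-1, Mul(-13, Pow(1, -1)))) = Add(6, Mul(-1, Mul(-13, 1))) = Add(6, Mul(-1, -13)) = Add(6, 13) = 19)
Mul(Mul(Add(3, Function('b')(3)), 5), Q) = Mul(Mul(Add(3, 3), 5), 19) = Mul(Mul(6, 5), 19) = Mul(30, 19) = 570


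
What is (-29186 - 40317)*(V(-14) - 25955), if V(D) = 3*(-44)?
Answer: 1813124761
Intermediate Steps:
V(D) = -132
(-29186 - 40317)*(V(-14) - 25955) = (-29186 - 40317)*(-132 - 25955) = -69503*(-26087) = 1813124761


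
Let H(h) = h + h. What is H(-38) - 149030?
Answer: -149106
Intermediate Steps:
H(h) = 2*h
H(-38) - 149030 = 2*(-38) - 149030 = -76 - 149030 = -149106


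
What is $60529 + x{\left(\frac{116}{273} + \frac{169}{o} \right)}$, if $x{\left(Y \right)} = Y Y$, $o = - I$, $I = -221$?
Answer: $\frac{1303757409490}{21538881} \approx 60530.0$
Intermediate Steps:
$o = 221$ ($o = \left(-1\right) \left(-221\right) = 221$)
$x{\left(Y \right)} = Y^{2}$
$60529 + x{\left(\frac{116}{273} + \frac{169}{o} \right)} = 60529 + \left(\frac{116}{273} + \frac{169}{221}\right)^{2} = 60529 + \left(116 \cdot \frac{1}{273} + 169 \cdot \frac{1}{221}\right)^{2} = 60529 + \left(\frac{116}{273} + \frac{13}{17}\right)^{2} = 60529 + \left(\frac{5521}{4641}\right)^{2} = 60529 + \frac{30481441}{21538881} = \frac{1303757409490}{21538881}$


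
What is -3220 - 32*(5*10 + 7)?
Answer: -5044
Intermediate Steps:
-3220 - 32*(5*10 + 7) = -3220 - 32*(50 + 7) = -3220 - 32*57 = -3220 - 1824 = -5044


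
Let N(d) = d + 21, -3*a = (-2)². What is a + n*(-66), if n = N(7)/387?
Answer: -788/129 ≈ -6.1085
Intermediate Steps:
a = -4/3 (a = -⅓*(-2)² = -⅓*4 = -4/3 ≈ -1.3333)
N(d) = 21 + d
n = 28/387 (n = (21 + 7)/387 = 28*(1/387) = 28/387 ≈ 0.072351)
a + n*(-66) = -4/3 + (28/387)*(-66) = -4/3 - 616/129 = -788/129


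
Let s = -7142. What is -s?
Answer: 7142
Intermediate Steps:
-s = -1*(-7142) = 7142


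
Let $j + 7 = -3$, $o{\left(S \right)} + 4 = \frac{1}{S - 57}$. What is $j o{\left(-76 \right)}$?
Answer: $\frac{5330}{133} \approx 40.075$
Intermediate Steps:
$o{\left(S \right)} = -4 + \frac{1}{-57 + S}$ ($o{\left(S \right)} = -4 + \frac{1}{S - 57} = -4 + \frac{1}{-57 + S}$)
$j = -10$ ($j = -7 - 3 = -10$)
$j o{\left(-76 \right)} = - 10 \frac{229 - -304}{-57 - 76} = - 10 \frac{229 + 304}{-133} = - 10 \left(\left(- \frac{1}{133}\right) 533\right) = \left(-10\right) \left(- \frac{533}{133}\right) = \frac{5330}{133}$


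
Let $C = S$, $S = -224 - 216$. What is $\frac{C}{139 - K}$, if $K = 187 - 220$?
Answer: $- \frac{110}{43} \approx -2.5581$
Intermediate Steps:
$K = -33$ ($K = 187 - 220 = -33$)
$S = -440$ ($S = -224 - 216 = -440$)
$C = -440$
$\frac{C}{139 - K} = - \frac{440}{139 - -33} = - \frac{440}{139 + 33} = - \frac{440}{172} = \left(-440\right) \frac{1}{172} = - \frac{110}{43}$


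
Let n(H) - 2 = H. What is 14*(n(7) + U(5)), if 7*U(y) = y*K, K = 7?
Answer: 196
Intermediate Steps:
n(H) = 2 + H
U(y) = y (U(y) = (y*7)/7 = (7*y)/7 = y)
14*(n(7) + U(5)) = 14*((2 + 7) + 5) = 14*(9 + 5) = 14*14 = 196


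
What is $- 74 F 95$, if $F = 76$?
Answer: $-534280$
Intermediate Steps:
$- 74 F 95 = \left(-74\right) 76 \cdot 95 = \left(-5624\right) 95 = -534280$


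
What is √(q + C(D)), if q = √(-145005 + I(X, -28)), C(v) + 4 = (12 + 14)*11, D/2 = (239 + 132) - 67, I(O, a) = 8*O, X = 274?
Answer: √(282 + I*√142813) ≈ 19.41 + 9.7346*I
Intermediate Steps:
D = 608 (D = 2*((239 + 132) - 67) = 2*(371 - 67) = 2*304 = 608)
C(v) = 282 (C(v) = -4 + (12 + 14)*11 = -4 + 26*11 = -4 + 286 = 282)
q = I*√142813 (q = √(-145005 + 8*274) = √(-145005 + 2192) = √(-142813) = I*√142813 ≈ 377.91*I)
√(q + C(D)) = √(I*√142813 + 282) = √(282 + I*√142813)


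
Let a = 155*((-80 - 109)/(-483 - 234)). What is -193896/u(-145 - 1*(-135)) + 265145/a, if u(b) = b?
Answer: 252709099/9765 ≈ 25879.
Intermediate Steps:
a = 9765/239 (a = 155*(-189/(-717)) = 155*(-189*(-1/717)) = 155*(63/239) = 9765/239 ≈ 40.858)
-193896/u(-145 - 1*(-135)) + 265145/a = -193896/(-145 - 1*(-135)) + 265145/(9765/239) = -193896/(-145 + 135) + 265145*(239/9765) = -193896/(-10) + 12673931/1953 = -193896*(-⅒) + 12673931/1953 = 96948/5 + 12673931/1953 = 252709099/9765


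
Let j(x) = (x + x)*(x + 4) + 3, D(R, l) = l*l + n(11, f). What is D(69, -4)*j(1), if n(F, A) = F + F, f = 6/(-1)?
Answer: 494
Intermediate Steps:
f = -6 (f = 6*(-1) = -6)
n(F, A) = 2*F
D(R, l) = 22 + l² (D(R, l) = l*l + 2*11 = l² + 22 = 22 + l²)
j(x) = 3 + 2*x*(4 + x) (j(x) = (2*x)*(4 + x) + 3 = 2*x*(4 + x) + 3 = 3 + 2*x*(4 + x))
D(69, -4)*j(1) = (22 + (-4)²)*(3 + 2*1² + 8*1) = (22 + 16)*(3 + 2*1 + 8) = 38*(3 + 2 + 8) = 38*13 = 494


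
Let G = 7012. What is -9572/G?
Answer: -2393/1753 ≈ -1.3651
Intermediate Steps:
-9572/G = -9572/7012 = -9572*1/7012 = -2393/1753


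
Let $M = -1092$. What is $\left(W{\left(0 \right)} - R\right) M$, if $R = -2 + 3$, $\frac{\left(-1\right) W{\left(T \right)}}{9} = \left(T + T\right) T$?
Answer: $1092$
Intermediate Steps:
$W{\left(T \right)} = - 18 T^{2}$ ($W{\left(T \right)} = - 9 \left(T + T\right) T = - 9 \cdot 2 T T = - 9 \cdot 2 T^{2} = - 18 T^{2}$)
$R = 1$
$\left(W{\left(0 \right)} - R\right) M = \left(- 18 \cdot 0^{2} - 1\right) \left(-1092\right) = \left(\left(-18\right) 0 - 1\right) \left(-1092\right) = \left(0 - 1\right) \left(-1092\right) = \left(-1\right) \left(-1092\right) = 1092$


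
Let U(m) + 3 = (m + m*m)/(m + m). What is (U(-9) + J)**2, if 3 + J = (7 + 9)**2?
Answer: 60516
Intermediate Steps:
J = 253 (J = -3 + (7 + 9)**2 = -3 + 16**2 = -3 + 256 = 253)
U(m) = -3 + (m + m**2)/(2*m) (U(m) = -3 + (m + m*m)/(m + m) = -3 + (m + m**2)/((2*m)) = -3 + (m + m**2)*(1/(2*m)) = -3 + (m + m**2)/(2*m))
(U(-9) + J)**2 = ((-5/2 + (1/2)*(-9)) + 253)**2 = ((-5/2 - 9/2) + 253)**2 = (-7 + 253)**2 = 246**2 = 60516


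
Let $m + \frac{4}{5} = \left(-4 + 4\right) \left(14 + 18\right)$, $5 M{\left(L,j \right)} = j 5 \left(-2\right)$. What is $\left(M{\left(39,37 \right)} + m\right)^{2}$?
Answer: $\frac{139876}{25} \approx 5595.0$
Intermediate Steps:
$M{\left(L,j \right)} = - 2 j$ ($M{\left(L,j \right)} = \frac{j 5 \left(-2\right)}{5} = \frac{5 j \left(-2\right)}{5} = \frac{\left(-10\right) j}{5} = - 2 j$)
$m = - \frac{4}{5}$ ($m = - \frac{4}{5} + \left(-4 + 4\right) \left(14 + 18\right) = - \frac{4}{5} + 0 \cdot 32 = - \frac{4}{5} + 0 = - \frac{4}{5} \approx -0.8$)
$\left(M{\left(39,37 \right)} + m\right)^{2} = \left(\left(-2\right) 37 - \frac{4}{5}\right)^{2} = \left(-74 - \frac{4}{5}\right)^{2} = \left(- \frac{374}{5}\right)^{2} = \frac{139876}{25}$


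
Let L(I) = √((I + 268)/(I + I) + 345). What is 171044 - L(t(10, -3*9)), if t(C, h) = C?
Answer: 171044 - √35890/10 ≈ 1.7103e+5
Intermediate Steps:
L(I) = √(345 + (268 + I)/(2*I)) (L(I) = √((268 + I)/((2*I)) + 345) = √((268 + I)*(1/(2*I)) + 345) = √((268 + I)/(2*I) + 345) = √(345 + (268 + I)/(2*I)))
171044 - L(t(10, -3*9)) = 171044 - √(1382 + 536/10)/2 = 171044 - √(1382 + 536*(⅒))/2 = 171044 - √(1382 + 268/5)/2 = 171044 - √(7178/5)/2 = 171044 - √35890/5/2 = 171044 - √35890/10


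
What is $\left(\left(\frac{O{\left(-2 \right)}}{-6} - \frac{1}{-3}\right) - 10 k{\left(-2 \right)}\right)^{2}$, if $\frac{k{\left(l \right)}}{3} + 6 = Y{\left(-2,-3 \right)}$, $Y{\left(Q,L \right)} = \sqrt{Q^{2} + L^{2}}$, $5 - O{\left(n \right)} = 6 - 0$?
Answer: $\frac{177121}{4} - 10830 \sqrt{13} \approx 5232.1$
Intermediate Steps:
$O{\left(n \right)} = -1$ ($O{\left(n \right)} = 5 - \left(6 - 0\right) = 5 - \left(6 + 0\right) = 5 - 6 = -1$)
$Y{\left(Q,L \right)} = \sqrt{L^{2} + Q^{2}}$
$k{\left(l \right)} = -18 + 3 \sqrt{13}$ ($k{\left(l \right)} = -18 + 3 \sqrt{\left(-3\right)^{2} + \left(-2\right)^{2}} = -18 + 3 \sqrt{9 + 4} = -18 + 3 \sqrt{13}$)
$\left(\left(\frac{O{\left(-2 \right)}}{-6} - \frac{1}{-3}\right) - 10 k{\left(-2 \right)}\right)^{2} = \left(\left(- \frac{1}{-6} - \frac{1}{-3}\right) - 10 \left(-18 + 3 \sqrt{13}\right)\right)^{2} = \left(\left(\left(-1\right) \left(- \frac{1}{6}\right) - - \frac{1}{3}\right) + \left(180 - 30 \sqrt{13}\right)\right)^{2} = \left(\left(\frac{1}{6} + \frac{1}{3}\right) + \left(180 - 30 \sqrt{13}\right)\right)^{2} = \left(\frac{1}{2} + \left(180 - 30 \sqrt{13}\right)\right)^{2} = \left(\frac{361}{2} - 30 \sqrt{13}\right)^{2}$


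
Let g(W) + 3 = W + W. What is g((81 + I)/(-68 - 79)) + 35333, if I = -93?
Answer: 1731178/49 ≈ 35330.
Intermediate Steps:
g(W) = -3 + 2*W (g(W) = -3 + (W + W) = -3 + 2*W)
g((81 + I)/(-68 - 79)) + 35333 = (-3 + 2*((81 - 93)/(-68 - 79))) + 35333 = (-3 + 2*(-12/(-147))) + 35333 = (-3 + 2*(-12*(-1/147))) + 35333 = (-3 + 2*(4/49)) + 35333 = (-3 + 8/49) + 35333 = -139/49 + 35333 = 1731178/49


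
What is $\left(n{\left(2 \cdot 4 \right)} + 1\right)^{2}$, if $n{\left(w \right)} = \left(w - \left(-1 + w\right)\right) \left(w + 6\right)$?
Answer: $225$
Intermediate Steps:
$n{\left(w \right)} = 6 + w$ ($n{\left(w \right)} = \left(w - \left(-1 + w\right)\right) \left(6 + w\right) = 1 \left(6 + w\right) = 6 + w$)
$\left(n{\left(2 \cdot 4 \right)} + 1\right)^{2} = \left(\left(6 + 2 \cdot 4\right) + 1\right)^{2} = \left(\left(6 + 8\right) + 1\right)^{2} = \left(14 + 1\right)^{2} = 15^{2} = 225$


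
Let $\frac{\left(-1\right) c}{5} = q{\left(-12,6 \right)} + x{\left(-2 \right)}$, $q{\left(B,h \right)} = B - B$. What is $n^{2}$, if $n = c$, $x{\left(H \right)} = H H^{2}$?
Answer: $1600$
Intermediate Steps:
$q{\left(B,h \right)} = 0$
$x{\left(H \right)} = H^{3}$
$c = 40$ ($c = - 5 \left(0 + \left(-2\right)^{3}\right) = - 5 \left(0 - 8\right) = \left(-5\right) \left(-8\right) = 40$)
$n = 40$
$n^{2} = 40^{2} = 1600$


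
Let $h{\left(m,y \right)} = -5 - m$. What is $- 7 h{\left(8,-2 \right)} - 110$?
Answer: $-19$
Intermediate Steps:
$- 7 h{\left(8,-2 \right)} - 110 = - 7 \left(-5 - 8\right) - 110 = \left(-7\right) \left(-13\right) - 110 = 91 - 110 = -19$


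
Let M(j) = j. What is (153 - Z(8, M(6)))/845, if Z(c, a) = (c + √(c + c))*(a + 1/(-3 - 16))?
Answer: 1551/16055 ≈ 0.096605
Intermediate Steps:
Z(c, a) = (-1/19 + a)*(c + √2*√c) (Z(c, a) = (c + √(2*c))*(a + 1/(-19)) = (c + √2*√c)*(a - 1/19) = (c + √2*√c)*(-1/19 + a) = (-1/19 + a)*(c + √2*√c))
(153 - Z(8, M(6)))/845 = (153 - (-1/19*8 + 6*8 - √2*√8/19 + 6*√2*√8))/845 = (153 - (-8/19 + 48 - √2*2*√2/19 + 6*√2*(2*√2)))*(1/845) = (153 - (-8/19 + 48 - 4/19 + 24))*(1/845) = (153 - 1*1356/19)*(1/845) = (153 - 1356/19)*(1/845) = (1551/19)*(1/845) = 1551/16055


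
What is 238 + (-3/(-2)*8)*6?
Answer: 310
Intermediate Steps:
238 + (-3/(-2)*8)*6 = 238 + (-3*(-½)*8)*6 = 238 + ((3/2)*8)*6 = 238 + 12*6 = 238 + 72 = 310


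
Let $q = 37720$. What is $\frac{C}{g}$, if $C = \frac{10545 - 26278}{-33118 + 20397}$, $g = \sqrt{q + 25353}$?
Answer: $\frac{15733 \sqrt{63073}}{802351633} \approx 0.0049246$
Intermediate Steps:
$g = \sqrt{63073}$ ($g = \sqrt{37720 + 25353} = \sqrt{63073} \approx 251.14$)
$C = \frac{15733}{12721}$ ($C = - \frac{15733}{-12721} = \left(-15733\right) \left(- \frac{1}{12721}\right) = \frac{15733}{12721} \approx 1.2368$)
$\frac{C}{g} = \frac{15733}{12721 \sqrt{63073}} = \frac{15733 \frac{\sqrt{63073}}{63073}}{12721} = \frac{15733 \sqrt{63073}}{802351633}$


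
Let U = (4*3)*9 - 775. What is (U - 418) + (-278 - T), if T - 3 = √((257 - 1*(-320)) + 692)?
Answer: -1366 - 3*√141 ≈ -1401.6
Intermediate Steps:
U = -667 (U = 12*9 - 775 = 108 - 775 = -667)
T = 3 + 3*√141 (T = 3 + √((257 - 1*(-320)) + 692) = 3 + √((257 + 320) + 692) = 3 + √(577 + 692) = 3 + √1269 = 3 + 3*√141 ≈ 38.623)
(U - 418) + (-278 - T) = (-667 - 418) + (-278 - (3 + 3*√141)) = -1085 + (-278 + (-3 - 3*√141)) = -1085 + (-281 - 3*√141) = -1366 - 3*√141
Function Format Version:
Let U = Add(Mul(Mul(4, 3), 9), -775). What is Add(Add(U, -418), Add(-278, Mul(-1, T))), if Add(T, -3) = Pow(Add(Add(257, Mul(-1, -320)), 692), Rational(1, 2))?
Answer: Add(-1366, Mul(-3, Pow(141, Rational(1, 2)))) ≈ -1401.6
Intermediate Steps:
U = -667 (U = Add(Mul(12, 9), -775) = Add(108, -775) = -667)
T = Add(3, Mul(3, Pow(141, Rational(1, 2)))) (T = Add(3, Pow(Add(Add(257, Mul(-1, -320)), 692), Rational(1, 2))) = Add(3, Pow(Add(Add(257, 320), 692), Rational(1, 2))) = Add(3, Pow(Add(577, 692), Rational(1, 2))) = Add(3, Pow(1269, Rational(1, 2))) = Add(3, Mul(3, Pow(141, Rational(1, 2)))) ≈ 38.623)
Add(Add(U, -418), Add(-278, Mul(-1, T))) = Add(Add(-667, -418), Add(-278, Mul(-1, Add(3, Mul(3, Pow(141, Rational(1, 2))))))) = Add(-1085, Add(-278, Add(-3, Mul(-3, Pow(141, Rational(1, 2)))))) = Add(-1085, Add(-281, Mul(-3, Pow(141, Rational(1, 2))))) = Add(-1366, Mul(-3, Pow(141, Rational(1, 2))))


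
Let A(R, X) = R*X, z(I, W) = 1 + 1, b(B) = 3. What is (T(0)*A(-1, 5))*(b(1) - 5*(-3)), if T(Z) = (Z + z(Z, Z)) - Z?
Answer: -180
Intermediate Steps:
z(I, W) = 2
T(Z) = 2 (T(Z) = (Z + 2) - Z = (2 + Z) - Z = 2)
(T(0)*A(-1, 5))*(b(1) - 5*(-3)) = (2*(-1*5))*(3 - 5*(-3)) = (2*(-5))*(3 + 15) = -10*18 = -180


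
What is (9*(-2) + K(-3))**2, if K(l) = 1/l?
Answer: 3025/9 ≈ 336.11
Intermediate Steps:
(9*(-2) + K(-3))**2 = (9*(-2) + 1/(-3))**2 = (-18 - 1/3)**2 = (-55/3)**2 = 3025/9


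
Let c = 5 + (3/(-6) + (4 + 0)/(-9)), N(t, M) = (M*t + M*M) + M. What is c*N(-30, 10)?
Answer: -6935/9 ≈ -770.56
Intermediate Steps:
N(t, M) = M + M² + M*t (N(t, M) = (M*t + M²) + M = (M² + M*t) + M = M + M² + M*t)
c = 73/18 (c = 5 + (3*(-⅙) + 4*(-⅑)) = 5 + (-½ - 4/9) = 5 - 17/18 = 73/18 ≈ 4.0556)
c*N(-30, 10) = 73*(10*(1 + 10 - 30))/18 = 73*(10*(-19))/18 = (73/18)*(-190) = -6935/9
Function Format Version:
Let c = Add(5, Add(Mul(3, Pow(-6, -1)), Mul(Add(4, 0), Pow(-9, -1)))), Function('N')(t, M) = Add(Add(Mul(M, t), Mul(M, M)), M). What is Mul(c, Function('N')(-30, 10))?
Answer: Rational(-6935, 9) ≈ -770.56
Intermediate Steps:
Function('N')(t, M) = Add(M, Pow(M, 2), Mul(M, t)) (Function('N')(t, M) = Add(Add(Mul(M, t), Pow(M, 2)), M) = Add(Add(Pow(M, 2), Mul(M, t)), M) = Add(M, Pow(M, 2), Mul(M, t)))
c = Rational(73, 18) (c = Add(5, Add(Mul(3, Rational(-1, 6)), Mul(4, Rational(-1, 9)))) = Add(5, Add(Rational(-1, 2), Rational(-4, 9))) = Add(5, Rational(-17, 18)) = Rational(73, 18) ≈ 4.0556)
Mul(c, Function('N')(-30, 10)) = Mul(Rational(73, 18), Mul(10, Add(1, 10, -30))) = Mul(Rational(73, 18), Mul(10, -19)) = Mul(Rational(73, 18), -190) = Rational(-6935, 9)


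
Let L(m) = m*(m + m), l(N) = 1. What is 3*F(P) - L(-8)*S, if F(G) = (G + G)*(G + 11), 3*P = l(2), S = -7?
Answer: 2756/3 ≈ 918.67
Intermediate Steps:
L(m) = 2*m² (L(m) = m*(2*m) = 2*m²)
P = ⅓ (P = (⅓)*1 = ⅓ ≈ 0.33333)
F(G) = 2*G*(11 + G) (F(G) = (2*G)*(11 + G) = 2*G*(11 + G))
3*F(P) - L(-8)*S = 3*(2*(⅓)*(11 + ⅓)) - 2*(-8)²*(-7) = 3*(2*(⅓)*(34/3)) - 2*64*(-7) = 3*(68/9) - 128*(-7) = 68/3 - 1*(-896) = 68/3 + 896 = 2756/3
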